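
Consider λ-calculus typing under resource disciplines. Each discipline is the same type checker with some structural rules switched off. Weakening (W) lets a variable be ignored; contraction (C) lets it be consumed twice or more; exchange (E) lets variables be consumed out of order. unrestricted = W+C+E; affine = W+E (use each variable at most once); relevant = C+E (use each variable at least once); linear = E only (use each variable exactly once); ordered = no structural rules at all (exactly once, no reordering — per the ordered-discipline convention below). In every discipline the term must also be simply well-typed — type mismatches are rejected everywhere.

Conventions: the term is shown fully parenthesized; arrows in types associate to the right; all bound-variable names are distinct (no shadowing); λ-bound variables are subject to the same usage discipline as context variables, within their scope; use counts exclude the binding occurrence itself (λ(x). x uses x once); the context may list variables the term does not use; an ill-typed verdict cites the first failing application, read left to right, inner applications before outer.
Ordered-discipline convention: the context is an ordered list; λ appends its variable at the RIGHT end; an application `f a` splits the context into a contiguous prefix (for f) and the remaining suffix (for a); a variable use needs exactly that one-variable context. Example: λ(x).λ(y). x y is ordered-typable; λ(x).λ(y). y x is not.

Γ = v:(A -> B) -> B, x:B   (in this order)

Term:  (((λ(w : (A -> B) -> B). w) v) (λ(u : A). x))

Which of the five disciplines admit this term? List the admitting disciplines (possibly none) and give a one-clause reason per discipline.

admitted in: affine, unrestricted
variable uses: v: 1, x: 1, w (λ-bound): 1, u (λ-bound): 0
use order (left to right): w, v, x
typing: well-typed at B
ordered: ✗ — u left unused
linear: ✗ — u left unused
affine: ✓ — no duplicate uses among v, x, w, u
relevant: ✗ — u left unused
unrestricted: ✓ — typability at B is all that's needed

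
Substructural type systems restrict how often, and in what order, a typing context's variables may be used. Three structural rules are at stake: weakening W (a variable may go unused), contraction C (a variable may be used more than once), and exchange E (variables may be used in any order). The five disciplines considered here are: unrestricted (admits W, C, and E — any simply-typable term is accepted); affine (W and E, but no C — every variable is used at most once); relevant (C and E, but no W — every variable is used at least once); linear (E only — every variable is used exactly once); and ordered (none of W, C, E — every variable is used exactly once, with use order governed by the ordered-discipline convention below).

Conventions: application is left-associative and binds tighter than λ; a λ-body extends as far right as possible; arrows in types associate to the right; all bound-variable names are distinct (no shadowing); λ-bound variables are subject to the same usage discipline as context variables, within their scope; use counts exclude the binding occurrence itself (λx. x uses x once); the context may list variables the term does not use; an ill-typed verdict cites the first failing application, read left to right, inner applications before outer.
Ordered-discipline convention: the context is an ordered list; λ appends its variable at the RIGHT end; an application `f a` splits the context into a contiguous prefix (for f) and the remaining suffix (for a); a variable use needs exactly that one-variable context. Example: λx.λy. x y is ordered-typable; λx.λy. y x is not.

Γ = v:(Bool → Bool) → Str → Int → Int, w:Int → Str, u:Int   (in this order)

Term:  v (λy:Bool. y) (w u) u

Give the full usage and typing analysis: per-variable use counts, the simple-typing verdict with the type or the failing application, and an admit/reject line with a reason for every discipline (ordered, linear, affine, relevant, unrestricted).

use counts: v=1; w=1; u=2; y (λ-bound)=1
use order (left to right): v, y, w, u, u
typing: the term checks, with type Int
ordered: ✗, uses contraction: u ×2
linear: ✗, uses contraction: u ×2
affine: ✗, uses contraction: u ×2
relevant: ✓, none of v, w, u, y goes unused
unrestricted: ✓, typability at Int is all that's needed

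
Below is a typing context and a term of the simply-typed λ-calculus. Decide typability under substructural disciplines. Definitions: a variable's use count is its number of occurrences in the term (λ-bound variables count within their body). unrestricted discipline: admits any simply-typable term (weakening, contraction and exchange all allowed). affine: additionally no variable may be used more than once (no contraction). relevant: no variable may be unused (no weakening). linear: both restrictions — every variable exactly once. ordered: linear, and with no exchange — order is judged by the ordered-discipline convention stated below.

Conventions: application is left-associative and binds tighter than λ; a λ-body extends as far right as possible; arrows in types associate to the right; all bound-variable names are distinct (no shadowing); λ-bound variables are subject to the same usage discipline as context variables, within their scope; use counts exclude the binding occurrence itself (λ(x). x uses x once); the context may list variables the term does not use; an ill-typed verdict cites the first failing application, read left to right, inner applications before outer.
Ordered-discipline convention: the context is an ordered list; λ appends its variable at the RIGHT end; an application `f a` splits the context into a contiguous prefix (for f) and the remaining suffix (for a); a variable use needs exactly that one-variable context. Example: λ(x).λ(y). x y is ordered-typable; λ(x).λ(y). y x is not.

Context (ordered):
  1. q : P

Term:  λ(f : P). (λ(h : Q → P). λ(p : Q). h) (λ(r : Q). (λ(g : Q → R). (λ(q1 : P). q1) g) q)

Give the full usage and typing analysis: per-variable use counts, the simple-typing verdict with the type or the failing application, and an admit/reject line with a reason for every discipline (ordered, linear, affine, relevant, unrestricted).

use counts: q: 1×; f (bound): 0×; h (bound): 1×; p (bound): 0×; r (bound): 0×; g (bound): 1×; q1 (bound): 1×
order of uses: h, q1, g, q
typing: ill-typed: argument of type Q → R where P is required
ordered: ✗, the type mismatch rejects it
linear: ✗, not simply typable
affine: ✗, fails simple typing
relevant: ✗, a type mismatch blocks all five
unrestricted: ✗, the type mismatch rejects it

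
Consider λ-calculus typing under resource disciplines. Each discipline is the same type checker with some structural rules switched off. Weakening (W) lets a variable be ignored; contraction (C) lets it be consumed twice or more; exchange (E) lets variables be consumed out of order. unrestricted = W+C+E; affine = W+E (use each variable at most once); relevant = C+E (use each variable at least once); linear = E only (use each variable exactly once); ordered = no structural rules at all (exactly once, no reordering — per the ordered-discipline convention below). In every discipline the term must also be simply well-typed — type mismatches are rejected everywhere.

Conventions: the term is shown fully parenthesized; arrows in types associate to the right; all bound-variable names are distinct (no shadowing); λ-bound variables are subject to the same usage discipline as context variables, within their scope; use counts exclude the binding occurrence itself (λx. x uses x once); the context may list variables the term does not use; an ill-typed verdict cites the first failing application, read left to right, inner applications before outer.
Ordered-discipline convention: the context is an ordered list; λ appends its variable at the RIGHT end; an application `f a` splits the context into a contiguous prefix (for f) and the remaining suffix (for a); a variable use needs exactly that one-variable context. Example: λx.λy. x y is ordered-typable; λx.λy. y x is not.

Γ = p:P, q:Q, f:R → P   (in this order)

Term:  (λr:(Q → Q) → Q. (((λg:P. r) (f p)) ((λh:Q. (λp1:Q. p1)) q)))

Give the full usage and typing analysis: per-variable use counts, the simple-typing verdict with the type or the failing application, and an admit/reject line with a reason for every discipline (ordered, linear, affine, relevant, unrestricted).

usage: p=1; q=1; f=1; r [bound]=1; g [bound]=0; h [bound]=0; p1 [bound]=1
order of uses: r, f, p, p1, q
typing: ill-typed: an application expects R but receives P
ordered: ✗ — the type mismatch rejects it
linear: ✗ — not simply typable
affine: ✗ — fails simple typing
relevant: ✗ — a type mismatch blocks all five
unrestricted: ✗ — the type mismatch rejects it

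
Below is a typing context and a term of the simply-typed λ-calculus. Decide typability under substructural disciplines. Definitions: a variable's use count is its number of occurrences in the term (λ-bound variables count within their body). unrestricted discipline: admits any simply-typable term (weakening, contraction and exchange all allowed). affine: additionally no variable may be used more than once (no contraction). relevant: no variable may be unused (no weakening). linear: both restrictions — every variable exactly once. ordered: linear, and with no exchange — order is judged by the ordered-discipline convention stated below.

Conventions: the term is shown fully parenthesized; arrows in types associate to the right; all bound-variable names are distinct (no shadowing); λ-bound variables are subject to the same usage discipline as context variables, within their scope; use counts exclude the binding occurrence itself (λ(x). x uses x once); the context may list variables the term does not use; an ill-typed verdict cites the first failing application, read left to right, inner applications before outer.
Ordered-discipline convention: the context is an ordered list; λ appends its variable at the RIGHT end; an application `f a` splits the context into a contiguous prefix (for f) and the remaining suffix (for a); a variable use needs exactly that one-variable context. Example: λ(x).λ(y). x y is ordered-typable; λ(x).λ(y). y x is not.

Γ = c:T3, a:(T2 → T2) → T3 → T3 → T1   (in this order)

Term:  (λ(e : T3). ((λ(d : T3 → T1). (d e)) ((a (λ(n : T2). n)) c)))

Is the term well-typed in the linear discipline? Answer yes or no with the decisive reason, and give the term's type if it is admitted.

yes — each of c, a, e, d, n used exactly once; term : T3 → T1
variable uses: c: 1, a: 1, e (λ-bound): 1, d (λ-bound): 1, n (λ-bound): 1
uses in reading order: d, e, a, n, c
typing: the term checks, with type T3 → T1
summary: ordered ✗; linear ✓; affine ✓; relevant ✓; unrestricted ✓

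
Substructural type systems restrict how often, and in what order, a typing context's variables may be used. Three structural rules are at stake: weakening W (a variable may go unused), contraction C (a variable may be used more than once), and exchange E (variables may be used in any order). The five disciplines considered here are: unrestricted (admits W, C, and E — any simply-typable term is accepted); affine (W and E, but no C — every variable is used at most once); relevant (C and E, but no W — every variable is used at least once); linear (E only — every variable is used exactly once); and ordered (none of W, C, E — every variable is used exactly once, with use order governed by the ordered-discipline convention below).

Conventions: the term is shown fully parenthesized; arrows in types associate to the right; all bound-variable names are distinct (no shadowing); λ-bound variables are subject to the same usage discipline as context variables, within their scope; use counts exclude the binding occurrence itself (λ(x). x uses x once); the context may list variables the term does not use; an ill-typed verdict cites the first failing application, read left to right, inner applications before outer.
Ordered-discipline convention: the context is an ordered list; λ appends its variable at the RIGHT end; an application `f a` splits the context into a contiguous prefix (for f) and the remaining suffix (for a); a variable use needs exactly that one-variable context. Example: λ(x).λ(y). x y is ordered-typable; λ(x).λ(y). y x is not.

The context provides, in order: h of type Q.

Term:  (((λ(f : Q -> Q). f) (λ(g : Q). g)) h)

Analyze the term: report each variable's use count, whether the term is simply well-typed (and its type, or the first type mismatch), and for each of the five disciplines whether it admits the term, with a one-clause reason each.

variable uses: h=1, f [bound]=1, g [bound]=1
uses in reading order: f, g, h
typing: well-typed — term : Q
ordered: ✓, one use each (h, f, g); ordered split holds
linear: ✓, h, f, g: one use apiece
affine: ✓, at most one use each (h, f, g)
relevant: ✓, h, f, g: all used, weakening unneeded
unrestricted: ✓, well-typed at Q; no restrictions here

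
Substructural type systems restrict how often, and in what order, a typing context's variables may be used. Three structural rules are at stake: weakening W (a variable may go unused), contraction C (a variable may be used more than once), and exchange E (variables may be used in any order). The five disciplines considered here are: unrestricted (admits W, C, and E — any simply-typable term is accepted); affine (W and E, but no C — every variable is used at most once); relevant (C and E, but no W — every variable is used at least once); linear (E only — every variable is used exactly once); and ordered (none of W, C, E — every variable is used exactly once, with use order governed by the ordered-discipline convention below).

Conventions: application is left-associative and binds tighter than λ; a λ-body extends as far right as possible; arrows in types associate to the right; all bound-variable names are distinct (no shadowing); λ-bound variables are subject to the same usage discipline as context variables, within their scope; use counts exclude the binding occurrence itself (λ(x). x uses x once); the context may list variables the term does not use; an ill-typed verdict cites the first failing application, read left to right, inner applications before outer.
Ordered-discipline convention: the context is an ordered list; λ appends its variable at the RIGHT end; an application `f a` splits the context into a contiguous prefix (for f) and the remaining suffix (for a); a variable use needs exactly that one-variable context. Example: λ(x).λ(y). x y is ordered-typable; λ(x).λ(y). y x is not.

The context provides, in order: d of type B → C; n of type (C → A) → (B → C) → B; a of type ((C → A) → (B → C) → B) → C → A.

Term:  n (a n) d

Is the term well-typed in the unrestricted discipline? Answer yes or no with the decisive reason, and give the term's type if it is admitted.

yes — type-checks (B) and nothing is barred; term : B
usage: d: 1; n: 2; a: 1
left-to-right use order: n, a, n, d
typing: ✓ — B
all disciplines: ordered ✗ · linear ✗ · affine ✗ · relevant ✓ · unrestricted ✓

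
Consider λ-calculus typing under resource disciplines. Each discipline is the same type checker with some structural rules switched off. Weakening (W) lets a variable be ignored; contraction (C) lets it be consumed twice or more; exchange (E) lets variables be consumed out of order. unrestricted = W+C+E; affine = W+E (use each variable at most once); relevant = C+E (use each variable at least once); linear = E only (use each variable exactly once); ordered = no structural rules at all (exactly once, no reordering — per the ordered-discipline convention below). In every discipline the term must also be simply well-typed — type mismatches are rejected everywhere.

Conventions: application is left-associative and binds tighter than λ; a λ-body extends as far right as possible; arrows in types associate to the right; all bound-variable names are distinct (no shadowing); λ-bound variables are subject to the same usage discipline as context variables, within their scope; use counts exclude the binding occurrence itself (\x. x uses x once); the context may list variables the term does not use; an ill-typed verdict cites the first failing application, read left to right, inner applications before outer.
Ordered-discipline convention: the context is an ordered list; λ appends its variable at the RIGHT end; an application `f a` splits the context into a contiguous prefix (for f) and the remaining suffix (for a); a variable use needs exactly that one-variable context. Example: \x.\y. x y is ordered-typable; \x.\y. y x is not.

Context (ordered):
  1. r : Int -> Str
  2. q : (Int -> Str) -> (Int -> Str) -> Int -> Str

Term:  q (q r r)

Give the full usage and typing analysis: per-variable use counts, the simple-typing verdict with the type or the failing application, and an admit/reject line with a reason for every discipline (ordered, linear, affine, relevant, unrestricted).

counts: r: 2, q: 2
order of uses: q, q, r, r
typing: ✓ — (Int -> Str) -> Int -> Str
ordered: ✗ — r ×2, q ×2 used more than once (contraction)
linear: ✗ — r ×2, q ×2 used more than once (contraction)
affine: ✗ — r ×2, q ×2 used more than once (contraction)
relevant: ✓ — none of r, q goes unused
unrestricted: ✓ — simply typable at (Int -> Str) -> Int -> Str; W, C, E all held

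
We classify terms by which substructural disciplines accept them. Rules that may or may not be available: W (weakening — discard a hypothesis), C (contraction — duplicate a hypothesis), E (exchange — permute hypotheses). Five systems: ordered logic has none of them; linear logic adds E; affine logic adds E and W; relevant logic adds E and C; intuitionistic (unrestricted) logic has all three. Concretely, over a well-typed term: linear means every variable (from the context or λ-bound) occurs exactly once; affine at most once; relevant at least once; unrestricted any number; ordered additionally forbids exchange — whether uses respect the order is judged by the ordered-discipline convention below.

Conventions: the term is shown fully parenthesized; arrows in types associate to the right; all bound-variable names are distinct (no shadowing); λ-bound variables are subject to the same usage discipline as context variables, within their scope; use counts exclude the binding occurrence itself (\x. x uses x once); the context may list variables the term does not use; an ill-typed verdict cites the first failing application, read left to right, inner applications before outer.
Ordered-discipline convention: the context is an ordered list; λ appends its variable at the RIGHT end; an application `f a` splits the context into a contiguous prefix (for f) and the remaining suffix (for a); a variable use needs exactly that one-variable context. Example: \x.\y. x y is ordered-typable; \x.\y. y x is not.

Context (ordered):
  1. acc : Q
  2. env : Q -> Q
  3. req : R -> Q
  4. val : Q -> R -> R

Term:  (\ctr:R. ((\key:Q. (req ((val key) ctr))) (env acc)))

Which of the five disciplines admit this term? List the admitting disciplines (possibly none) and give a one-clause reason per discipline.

accepted by: linear, affine, relevant, unrestricted
usage: acc: 1, env: 1, req: 1, val: 1, ctr (λ-bound): 1, key (λ-bound): 1
uses in reading order: req, val, key, ctr, env, acc
typing: well-typed at R -> Q
ordered ✗ (no ordered split (uses run req, val, key, ctr, env, acc))
linear ✓ (each of acc, env, req, val, ctr, key used exactly once)
affine ✓ (acc, env, req, val, ctr, key: no repeats, contraction unneeded)
relevant ✓ (every one of acc, env, req, val, ctr, key appears)
unrestricted ✓ (typability at R -> Q is all that's needed)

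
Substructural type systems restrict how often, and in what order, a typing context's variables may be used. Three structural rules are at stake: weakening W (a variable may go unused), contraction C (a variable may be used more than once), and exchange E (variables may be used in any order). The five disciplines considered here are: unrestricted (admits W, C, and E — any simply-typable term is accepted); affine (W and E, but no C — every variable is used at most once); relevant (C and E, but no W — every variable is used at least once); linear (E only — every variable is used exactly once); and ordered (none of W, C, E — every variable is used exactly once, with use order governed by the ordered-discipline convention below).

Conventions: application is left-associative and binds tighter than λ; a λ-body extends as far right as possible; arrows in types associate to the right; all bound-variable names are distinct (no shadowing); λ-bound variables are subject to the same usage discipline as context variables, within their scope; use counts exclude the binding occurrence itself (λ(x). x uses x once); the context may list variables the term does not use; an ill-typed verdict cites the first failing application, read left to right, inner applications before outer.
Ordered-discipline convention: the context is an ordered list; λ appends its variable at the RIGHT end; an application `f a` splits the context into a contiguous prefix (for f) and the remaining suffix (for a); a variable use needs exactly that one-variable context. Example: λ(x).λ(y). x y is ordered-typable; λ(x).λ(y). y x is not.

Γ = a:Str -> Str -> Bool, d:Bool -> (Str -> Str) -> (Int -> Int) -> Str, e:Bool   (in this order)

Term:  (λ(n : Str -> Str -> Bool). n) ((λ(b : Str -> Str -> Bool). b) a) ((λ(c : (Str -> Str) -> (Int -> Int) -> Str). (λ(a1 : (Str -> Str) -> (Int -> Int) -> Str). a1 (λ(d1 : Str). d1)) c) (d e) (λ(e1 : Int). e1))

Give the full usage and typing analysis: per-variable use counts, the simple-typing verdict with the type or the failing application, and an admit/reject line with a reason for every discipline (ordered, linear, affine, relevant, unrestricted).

counts: a ×1, d ×1, e ×1, n (λ-bound) ×1, b (λ-bound) ×1, c (λ-bound) ×1, a1 (λ-bound) ×1, d1 (λ-bound) ×1, e1 (λ-bound) ×1
use order (left to right): n, b, a, a1, d1, c, d, e, e1
typing: the term checks, with type Str -> Bool
ordered: ✓ — a, d, e, n, b, c, a1, d1, e1: once each, no exchange needed
linear: ✓ — exactly-once usage across a, d, e, n, b, c, a1, d1, e1
affine: ✓ — none of a, d, e, n, b, c, a1, d1, e1 used more than once
relevant: ✓ — every one of a, d, e, n, b, c, a1, d1, e1 appears
unrestricted: ✓ — typability at Str -> Bool is all that's needed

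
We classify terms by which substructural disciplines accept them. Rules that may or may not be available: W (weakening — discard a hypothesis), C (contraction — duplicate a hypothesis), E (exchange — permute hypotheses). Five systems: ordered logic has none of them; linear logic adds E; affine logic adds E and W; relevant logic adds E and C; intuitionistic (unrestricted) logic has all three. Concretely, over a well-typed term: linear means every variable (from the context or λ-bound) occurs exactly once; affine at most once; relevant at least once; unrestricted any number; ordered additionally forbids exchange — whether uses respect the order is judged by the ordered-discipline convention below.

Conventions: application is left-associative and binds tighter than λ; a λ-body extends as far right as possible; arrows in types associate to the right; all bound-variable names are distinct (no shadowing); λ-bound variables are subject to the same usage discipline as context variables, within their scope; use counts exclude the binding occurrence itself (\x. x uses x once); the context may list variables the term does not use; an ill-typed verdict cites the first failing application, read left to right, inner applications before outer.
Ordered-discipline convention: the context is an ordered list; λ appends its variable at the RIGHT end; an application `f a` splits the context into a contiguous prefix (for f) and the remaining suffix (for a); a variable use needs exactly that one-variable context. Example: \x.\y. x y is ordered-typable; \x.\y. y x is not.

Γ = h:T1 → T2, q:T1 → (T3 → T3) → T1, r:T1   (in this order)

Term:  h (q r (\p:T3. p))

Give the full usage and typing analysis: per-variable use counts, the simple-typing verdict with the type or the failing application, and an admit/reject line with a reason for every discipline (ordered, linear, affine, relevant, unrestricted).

counts: h=1, q=1, r=1, p [bound]=1
uses in reading order: h, q, r, p
typing: well-typed — term : T2
ordered ✓ (one use each (h, q, r, p); ordered split holds)
linear ✓ (exactly-once usage across h, q, r, p)
affine ✓ (h, q, r, p: no repeats, contraction unneeded)
relevant ✓ (every one of h, q, r, p appears)
unrestricted ✓ (typability at T2 is all that's needed)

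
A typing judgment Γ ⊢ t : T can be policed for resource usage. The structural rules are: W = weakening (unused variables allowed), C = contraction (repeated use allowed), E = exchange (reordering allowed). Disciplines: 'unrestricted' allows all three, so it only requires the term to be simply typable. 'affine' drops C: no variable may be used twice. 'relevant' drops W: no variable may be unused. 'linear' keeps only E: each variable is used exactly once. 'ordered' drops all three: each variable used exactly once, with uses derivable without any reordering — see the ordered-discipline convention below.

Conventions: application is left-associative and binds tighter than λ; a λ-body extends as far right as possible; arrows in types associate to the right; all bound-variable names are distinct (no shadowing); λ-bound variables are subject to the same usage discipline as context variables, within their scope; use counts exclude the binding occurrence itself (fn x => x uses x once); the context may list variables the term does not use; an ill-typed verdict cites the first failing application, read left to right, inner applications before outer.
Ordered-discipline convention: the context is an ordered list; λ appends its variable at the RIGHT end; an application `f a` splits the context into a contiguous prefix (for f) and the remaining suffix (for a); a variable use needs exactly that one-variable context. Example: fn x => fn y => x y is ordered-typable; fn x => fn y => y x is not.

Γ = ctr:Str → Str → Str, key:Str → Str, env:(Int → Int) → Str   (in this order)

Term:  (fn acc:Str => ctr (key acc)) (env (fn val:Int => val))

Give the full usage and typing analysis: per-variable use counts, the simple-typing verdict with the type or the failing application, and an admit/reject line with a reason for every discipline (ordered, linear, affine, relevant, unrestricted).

variable uses: ctr: 1×, key: 1×, env: 1×, acc [bound]: 1×, val [bound]: 1×
uses in reading order: ctr, key, acc, env, val
typing: ✓ — Str → Str
ordered: ✓, one use each (ctr, key, env, acc, val); ordered split holds
linear: ✓, exactly-once usage across ctr, key, env, acc, val
affine: ✓, no duplicate uses among ctr, key, env, acc, val
relevant: ✓, at least one use each (ctr, key, env, acc, val)
unrestricted: ✓, well-typed at Str → Str; no restrictions here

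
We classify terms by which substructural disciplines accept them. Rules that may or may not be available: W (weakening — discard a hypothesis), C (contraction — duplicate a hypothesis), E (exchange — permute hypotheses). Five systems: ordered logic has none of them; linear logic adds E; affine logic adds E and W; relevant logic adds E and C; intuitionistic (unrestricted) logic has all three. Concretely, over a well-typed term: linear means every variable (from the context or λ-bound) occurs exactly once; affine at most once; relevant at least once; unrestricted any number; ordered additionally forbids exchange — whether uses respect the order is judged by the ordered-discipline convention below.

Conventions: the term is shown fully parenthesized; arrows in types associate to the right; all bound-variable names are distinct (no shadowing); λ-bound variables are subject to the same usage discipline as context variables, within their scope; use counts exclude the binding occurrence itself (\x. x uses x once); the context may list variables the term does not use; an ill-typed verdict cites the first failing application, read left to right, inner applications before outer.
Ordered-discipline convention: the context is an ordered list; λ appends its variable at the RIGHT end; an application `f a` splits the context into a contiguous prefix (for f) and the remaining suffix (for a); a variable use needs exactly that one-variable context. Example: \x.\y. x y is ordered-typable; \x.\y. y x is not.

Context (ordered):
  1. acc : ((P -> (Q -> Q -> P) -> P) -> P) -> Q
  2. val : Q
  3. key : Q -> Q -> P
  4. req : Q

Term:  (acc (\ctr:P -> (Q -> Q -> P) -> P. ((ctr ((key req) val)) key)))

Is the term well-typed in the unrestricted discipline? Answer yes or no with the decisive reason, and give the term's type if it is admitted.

yes — type-checks (Q) and nothing is barred; term : Q
use counts: acc: 1×, val: 1×, key: 2×, req: 1×, ctr (λ-bound): 1×
use order (left to right): acc, ctr, key, req, val, key
typing: well-typed at Q
per-discipline verdicts: ordered ✗ · linear ✗ · affine ✗ · relevant ✓ · unrestricted ✓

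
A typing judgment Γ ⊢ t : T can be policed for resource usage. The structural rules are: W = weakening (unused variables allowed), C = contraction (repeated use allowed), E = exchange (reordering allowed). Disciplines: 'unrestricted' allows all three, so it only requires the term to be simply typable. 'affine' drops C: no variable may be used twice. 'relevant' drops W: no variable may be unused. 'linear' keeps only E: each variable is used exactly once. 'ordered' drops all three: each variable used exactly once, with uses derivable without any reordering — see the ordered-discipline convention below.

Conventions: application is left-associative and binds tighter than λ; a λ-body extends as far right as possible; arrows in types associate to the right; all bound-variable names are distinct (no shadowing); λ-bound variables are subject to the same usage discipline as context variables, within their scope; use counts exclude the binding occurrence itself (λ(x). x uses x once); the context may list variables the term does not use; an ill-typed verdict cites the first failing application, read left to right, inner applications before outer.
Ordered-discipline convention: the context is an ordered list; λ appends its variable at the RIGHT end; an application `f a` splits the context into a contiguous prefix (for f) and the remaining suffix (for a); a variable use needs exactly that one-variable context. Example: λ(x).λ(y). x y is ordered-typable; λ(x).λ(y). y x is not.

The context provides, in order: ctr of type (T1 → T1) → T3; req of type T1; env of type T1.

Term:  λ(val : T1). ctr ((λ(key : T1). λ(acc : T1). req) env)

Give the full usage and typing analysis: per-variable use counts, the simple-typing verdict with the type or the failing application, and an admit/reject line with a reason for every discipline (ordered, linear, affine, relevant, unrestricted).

usage: ctr: 1; req: 1; env: 1; val (λ-bound): 0; key (λ-bound): 0; acc (λ-bound): 0
use order (left to right): ctr, req, env
typing: well-typed at T1 → T3
ordered ✗ (val, key, acc left unused)
linear ✗ (val, key, acc left unused)
affine ✓ (none of ctr, req, env, val, key, acc used more than once)
relevant ✗ (val, key, acc left unused)
unrestricted ✓ (type-checks (T1 → T3) and nothing is barred)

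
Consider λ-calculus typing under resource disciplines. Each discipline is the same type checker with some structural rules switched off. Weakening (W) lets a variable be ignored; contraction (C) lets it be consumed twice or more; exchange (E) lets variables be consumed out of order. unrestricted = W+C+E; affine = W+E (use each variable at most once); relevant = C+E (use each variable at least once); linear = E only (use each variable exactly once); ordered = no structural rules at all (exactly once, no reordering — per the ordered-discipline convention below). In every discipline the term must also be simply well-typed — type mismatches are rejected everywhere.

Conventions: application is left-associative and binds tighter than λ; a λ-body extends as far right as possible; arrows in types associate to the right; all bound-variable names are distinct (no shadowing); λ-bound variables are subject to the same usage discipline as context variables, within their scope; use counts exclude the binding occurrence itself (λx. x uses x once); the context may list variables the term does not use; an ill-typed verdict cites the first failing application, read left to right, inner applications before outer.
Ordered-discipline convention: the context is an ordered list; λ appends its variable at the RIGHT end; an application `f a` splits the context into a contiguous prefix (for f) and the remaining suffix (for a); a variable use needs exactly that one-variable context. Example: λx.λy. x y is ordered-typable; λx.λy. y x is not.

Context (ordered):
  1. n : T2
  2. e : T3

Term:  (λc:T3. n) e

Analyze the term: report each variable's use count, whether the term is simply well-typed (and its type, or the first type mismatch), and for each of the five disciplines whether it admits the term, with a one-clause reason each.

counts: n: 1×, e: 1×, c [bound]: 0×
order of uses: n, e
typing: ✓ — T2
ordered: ✗, c left unused
linear: ✗, c left unused
affine: ✓, n, e, c: no repeats, contraction unneeded
relevant: ✗, c left unused
unrestricted: ✓, type-checks (T2) and nothing is barred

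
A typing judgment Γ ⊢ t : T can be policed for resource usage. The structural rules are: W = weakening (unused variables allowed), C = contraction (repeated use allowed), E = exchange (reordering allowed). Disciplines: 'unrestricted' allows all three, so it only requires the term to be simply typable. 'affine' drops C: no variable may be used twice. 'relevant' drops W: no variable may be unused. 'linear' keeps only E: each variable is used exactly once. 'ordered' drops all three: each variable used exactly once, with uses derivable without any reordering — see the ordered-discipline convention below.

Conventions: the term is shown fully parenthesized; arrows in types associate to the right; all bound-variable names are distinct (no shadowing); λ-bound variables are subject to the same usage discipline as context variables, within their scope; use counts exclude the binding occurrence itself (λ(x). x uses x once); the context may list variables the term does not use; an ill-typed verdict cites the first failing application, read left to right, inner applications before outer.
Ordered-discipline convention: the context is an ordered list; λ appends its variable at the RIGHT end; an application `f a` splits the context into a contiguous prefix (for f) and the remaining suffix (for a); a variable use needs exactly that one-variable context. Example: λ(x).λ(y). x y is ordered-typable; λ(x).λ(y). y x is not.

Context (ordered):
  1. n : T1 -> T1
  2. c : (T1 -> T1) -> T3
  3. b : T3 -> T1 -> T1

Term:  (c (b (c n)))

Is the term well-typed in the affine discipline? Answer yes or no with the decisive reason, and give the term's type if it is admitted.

no — needs contraction — c ×2
usage: n ×1, c ×2, b ×1
uses in reading order: c, b, c, n
typing: ✓ — T3
all disciplines: ordered ✗ | linear ✗ | affine ✗ | relevant ✓ | unrestricted ✓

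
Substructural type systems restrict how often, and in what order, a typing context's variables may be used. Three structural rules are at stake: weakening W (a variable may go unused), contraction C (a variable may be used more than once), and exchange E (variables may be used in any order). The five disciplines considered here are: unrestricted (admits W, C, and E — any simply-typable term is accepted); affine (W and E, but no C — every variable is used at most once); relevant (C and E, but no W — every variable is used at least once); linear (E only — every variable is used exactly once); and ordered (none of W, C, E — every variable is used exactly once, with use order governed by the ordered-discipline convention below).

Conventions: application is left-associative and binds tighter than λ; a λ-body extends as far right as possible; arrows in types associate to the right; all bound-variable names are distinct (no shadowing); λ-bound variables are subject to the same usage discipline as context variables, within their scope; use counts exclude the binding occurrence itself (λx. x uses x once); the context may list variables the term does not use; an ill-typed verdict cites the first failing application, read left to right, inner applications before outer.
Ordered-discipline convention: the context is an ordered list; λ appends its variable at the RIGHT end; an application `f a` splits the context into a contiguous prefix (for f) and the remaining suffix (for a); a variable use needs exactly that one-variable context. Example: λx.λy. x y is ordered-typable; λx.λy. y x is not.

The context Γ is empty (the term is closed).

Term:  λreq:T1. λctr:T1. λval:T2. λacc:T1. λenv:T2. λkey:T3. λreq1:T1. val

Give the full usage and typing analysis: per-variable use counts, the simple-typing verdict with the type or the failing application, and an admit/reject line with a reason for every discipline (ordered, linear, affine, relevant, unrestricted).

counts: req (λ-bound): 0; ctr (λ-bound): 0; val (λ-bound): 1; acc (λ-bound): 0; env (λ-bound): 0; key (λ-bound): 0; req1 (λ-bound): 0
order of uses: val
typing: well-typed — term : T1 → T1 → T2 → T1 → T2 → T3 → T1 → T2
ordered ✗ (req, ctr, acc, env, key, req1 never used (weakening))
linear ✗ (req, ctr, acc, env, key, req1 never used (weakening))
affine ✓ (at most one use each (req, ctr, val, acc, env, key, req1))
relevant ✗ (req, ctr, acc, env, key, req1 never used (weakening))
unrestricted ✓ (type-checks (T1 → T1 → T2 → T1 → T2 → T3 → T1 → T2) and nothing is barred)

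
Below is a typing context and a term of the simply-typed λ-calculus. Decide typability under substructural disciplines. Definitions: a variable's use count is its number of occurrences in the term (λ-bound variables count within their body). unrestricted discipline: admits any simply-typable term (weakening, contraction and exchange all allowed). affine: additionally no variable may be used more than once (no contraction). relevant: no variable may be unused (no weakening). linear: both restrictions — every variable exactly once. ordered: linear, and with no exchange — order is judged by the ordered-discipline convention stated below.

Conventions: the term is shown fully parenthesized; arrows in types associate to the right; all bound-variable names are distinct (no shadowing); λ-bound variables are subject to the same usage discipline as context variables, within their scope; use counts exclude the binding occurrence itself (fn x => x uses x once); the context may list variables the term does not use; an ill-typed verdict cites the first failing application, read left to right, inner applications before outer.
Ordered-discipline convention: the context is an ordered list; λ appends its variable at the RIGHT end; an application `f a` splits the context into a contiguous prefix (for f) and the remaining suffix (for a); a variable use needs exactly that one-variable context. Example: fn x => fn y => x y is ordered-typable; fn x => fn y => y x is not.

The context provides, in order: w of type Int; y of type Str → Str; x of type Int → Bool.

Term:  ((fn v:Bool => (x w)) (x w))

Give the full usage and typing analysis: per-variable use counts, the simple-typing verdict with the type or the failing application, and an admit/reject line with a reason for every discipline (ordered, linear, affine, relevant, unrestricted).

use counts: w=2; y=0; x=2; v (bound)=0
left-to-right use order: x, w, x, w
typing: well-typed at Bool
ordered: ✗ — uses contraction: w ×2, x ×2; needs weakening: y, v unused
linear: ✗ — uses contraction: w ×2, x ×2; needs weakening: y, v unused
affine: ✗ — uses contraction: w ×2, x ×2
relevant: ✗ — needs weakening: y, v unused
unrestricted: ✓ — well-typed at Bool; no restrictions here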